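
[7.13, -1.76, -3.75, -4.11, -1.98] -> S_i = Random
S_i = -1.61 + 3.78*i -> [-1.61, 2.17, 5.95, 9.73, 13.51]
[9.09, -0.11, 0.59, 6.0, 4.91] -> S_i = Random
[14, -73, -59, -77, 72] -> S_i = Random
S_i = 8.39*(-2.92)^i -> [8.39, -24.5, 71.54, -208.89, 609.95]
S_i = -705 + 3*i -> [-705, -702, -699, -696, -693]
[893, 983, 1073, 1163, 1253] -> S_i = 893 + 90*i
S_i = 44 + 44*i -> [44, 88, 132, 176, 220]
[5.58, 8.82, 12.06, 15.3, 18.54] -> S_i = 5.58 + 3.24*i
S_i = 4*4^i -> [4, 16, 64, 256, 1024]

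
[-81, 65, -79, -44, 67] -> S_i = Random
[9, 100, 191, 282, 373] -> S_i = 9 + 91*i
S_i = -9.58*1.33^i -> [-9.58, -12.74, -16.95, -22.54, -29.98]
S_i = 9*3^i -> [9, 27, 81, 243, 729]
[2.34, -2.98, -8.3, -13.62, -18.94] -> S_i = 2.34 + -5.32*i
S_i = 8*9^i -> [8, 72, 648, 5832, 52488]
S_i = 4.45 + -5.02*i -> [4.45, -0.57, -5.59, -10.61, -15.63]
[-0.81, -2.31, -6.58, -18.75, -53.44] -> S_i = -0.81*2.85^i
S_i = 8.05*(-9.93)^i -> [8.05, -79.94, 793.77, -7882.13, 78269.56]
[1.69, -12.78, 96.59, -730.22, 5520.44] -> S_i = 1.69*(-7.56)^i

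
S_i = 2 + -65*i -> [2, -63, -128, -193, -258]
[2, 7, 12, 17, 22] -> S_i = 2 + 5*i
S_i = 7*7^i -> [7, 49, 343, 2401, 16807]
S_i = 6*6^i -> [6, 36, 216, 1296, 7776]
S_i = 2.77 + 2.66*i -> [2.77, 5.43, 8.09, 10.75, 13.41]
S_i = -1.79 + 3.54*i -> [-1.79, 1.75, 5.29, 8.83, 12.37]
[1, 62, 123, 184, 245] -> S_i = 1 + 61*i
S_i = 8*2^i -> [8, 16, 32, 64, 128]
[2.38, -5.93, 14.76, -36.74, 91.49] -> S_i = 2.38*(-2.49)^i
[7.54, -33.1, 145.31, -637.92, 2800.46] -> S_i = 7.54*(-4.39)^i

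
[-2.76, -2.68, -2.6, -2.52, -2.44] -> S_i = -2.76*0.97^i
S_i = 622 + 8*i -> [622, 630, 638, 646, 654]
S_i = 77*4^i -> [77, 308, 1232, 4928, 19712]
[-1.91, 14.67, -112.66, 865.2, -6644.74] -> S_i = -1.91*(-7.68)^i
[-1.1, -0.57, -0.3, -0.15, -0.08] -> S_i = -1.10*0.52^i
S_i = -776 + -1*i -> [-776, -777, -778, -779, -780]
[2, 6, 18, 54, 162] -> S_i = 2*3^i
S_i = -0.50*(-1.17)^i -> [-0.5, 0.58, -0.68, 0.8, -0.94]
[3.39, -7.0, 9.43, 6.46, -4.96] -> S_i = Random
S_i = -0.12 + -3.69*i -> [-0.12, -3.81, -7.5, -11.19, -14.88]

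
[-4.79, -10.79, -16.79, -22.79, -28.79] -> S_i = -4.79 + -6.00*i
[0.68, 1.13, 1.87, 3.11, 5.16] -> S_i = 0.68*1.66^i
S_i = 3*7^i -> [3, 21, 147, 1029, 7203]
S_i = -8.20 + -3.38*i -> [-8.2, -11.58, -14.96, -18.34, -21.72]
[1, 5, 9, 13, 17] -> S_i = 1 + 4*i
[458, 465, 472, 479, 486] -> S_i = 458 + 7*i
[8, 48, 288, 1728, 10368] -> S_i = 8*6^i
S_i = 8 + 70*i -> [8, 78, 148, 218, 288]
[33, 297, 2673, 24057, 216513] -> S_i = 33*9^i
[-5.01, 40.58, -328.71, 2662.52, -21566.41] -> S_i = -5.01*(-8.10)^i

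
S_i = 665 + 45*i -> [665, 710, 755, 800, 845]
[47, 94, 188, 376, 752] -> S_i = 47*2^i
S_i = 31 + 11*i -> [31, 42, 53, 64, 75]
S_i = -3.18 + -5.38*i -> [-3.18, -8.56, -13.94, -19.32, -24.7]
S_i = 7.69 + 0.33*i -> [7.69, 8.02, 8.35, 8.68, 9.01]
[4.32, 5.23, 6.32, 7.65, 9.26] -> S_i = 4.32*1.21^i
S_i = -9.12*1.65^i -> [-9.12, -15.05, -24.83, -40.97, -67.6]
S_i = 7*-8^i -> [7, -56, 448, -3584, 28672]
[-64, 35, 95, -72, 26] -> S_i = Random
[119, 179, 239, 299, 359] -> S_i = 119 + 60*i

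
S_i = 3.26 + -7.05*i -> [3.26, -3.79, -10.84, -17.89, -24.94]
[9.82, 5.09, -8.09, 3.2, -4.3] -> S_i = Random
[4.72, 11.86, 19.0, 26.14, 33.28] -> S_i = 4.72 + 7.14*i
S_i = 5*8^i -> [5, 40, 320, 2560, 20480]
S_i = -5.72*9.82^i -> [-5.72, -56.17, -551.59, -5416.65, -53191.47]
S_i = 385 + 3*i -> [385, 388, 391, 394, 397]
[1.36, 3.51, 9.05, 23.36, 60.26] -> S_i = 1.36*2.58^i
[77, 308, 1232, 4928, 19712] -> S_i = 77*4^i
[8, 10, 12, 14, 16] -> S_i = 8 + 2*i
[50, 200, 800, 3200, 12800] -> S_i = 50*4^i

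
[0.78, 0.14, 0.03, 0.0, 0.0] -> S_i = 0.78*0.18^i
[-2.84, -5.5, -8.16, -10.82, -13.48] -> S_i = -2.84 + -2.66*i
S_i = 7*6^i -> [7, 42, 252, 1512, 9072]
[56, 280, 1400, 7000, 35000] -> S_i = 56*5^i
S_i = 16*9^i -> [16, 144, 1296, 11664, 104976]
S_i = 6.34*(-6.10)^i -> [6.34, -38.67, 235.91, -1439.06, 8778.26]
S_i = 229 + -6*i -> [229, 223, 217, 211, 205]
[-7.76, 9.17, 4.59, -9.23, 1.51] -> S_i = Random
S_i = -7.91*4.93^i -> [-7.91, -39.0, -192.25, -947.8, -4672.66]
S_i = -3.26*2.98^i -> [-3.26, -9.71, -28.95, -86.27, -257.09]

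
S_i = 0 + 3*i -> [0, 3, 6, 9, 12]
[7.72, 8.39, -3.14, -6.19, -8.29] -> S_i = Random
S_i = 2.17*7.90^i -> [2.17, 17.14, 135.43, 1069.89, 8452.17]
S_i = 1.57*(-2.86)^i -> [1.57, -4.49, 12.84, -36.73, 105.04]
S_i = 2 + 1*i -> [2, 3, 4, 5, 6]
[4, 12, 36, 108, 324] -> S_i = 4*3^i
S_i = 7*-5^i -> [7, -35, 175, -875, 4375]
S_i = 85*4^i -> [85, 340, 1360, 5440, 21760]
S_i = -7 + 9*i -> [-7, 2, 11, 20, 29]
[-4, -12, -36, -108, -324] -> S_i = -4*3^i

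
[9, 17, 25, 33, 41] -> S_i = 9 + 8*i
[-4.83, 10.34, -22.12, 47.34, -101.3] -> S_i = -4.83*(-2.14)^i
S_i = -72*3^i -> [-72, -216, -648, -1944, -5832]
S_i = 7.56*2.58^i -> [7.56, 19.5, 50.32, 129.83, 334.97]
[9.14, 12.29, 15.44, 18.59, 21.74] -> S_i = 9.14 + 3.15*i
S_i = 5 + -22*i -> [5, -17, -39, -61, -83]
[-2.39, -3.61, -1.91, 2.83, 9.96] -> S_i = Random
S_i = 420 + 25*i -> [420, 445, 470, 495, 520]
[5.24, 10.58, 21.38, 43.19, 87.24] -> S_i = 5.24*2.02^i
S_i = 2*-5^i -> [2, -10, 50, -250, 1250]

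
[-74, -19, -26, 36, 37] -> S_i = Random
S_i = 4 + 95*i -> [4, 99, 194, 289, 384]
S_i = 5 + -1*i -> [5, 4, 3, 2, 1]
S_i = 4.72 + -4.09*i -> [4.72, 0.63, -3.46, -7.55, -11.64]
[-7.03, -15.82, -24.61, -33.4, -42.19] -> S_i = -7.03 + -8.79*i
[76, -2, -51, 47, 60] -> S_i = Random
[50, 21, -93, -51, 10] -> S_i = Random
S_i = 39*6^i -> [39, 234, 1404, 8424, 50544]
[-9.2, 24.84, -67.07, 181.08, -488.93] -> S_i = -9.20*(-2.70)^i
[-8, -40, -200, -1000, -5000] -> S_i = -8*5^i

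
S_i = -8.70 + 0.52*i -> [-8.7, -8.18, -7.66, -7.14, -6.62]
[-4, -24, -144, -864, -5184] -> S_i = -4*6^i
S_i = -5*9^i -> [-5, -45, -405, -3645, -32805]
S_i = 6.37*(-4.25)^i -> [6.37, -27.07, 115.06, -489.0, 2078.24]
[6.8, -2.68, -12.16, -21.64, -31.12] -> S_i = 6.80 + -9.48*i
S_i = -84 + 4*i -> [-84, -80, -76, -72, -68]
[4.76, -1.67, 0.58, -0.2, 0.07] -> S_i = 4.76*(-0.35)^i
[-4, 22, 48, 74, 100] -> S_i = -4 + 26*i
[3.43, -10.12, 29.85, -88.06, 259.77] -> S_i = 3.43*(-2.95)^i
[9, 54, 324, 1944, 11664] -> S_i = 9*6^i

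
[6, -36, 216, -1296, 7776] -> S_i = 6*-6^i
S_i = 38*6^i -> [38, 228, 1368, 8208, 49248]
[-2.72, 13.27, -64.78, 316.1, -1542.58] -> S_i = -2.72*(-4.88)^i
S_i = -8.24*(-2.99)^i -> [-8.24, 24.64, -73.67, 220.26, -658.59]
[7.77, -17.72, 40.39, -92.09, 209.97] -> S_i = 7.77*(-2.28)^i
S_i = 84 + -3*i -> [84, 81, 78, 75, 72]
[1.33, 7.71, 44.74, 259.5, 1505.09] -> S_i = 1.33*5.80^i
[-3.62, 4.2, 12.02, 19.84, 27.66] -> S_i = -3.62 + 7.82*i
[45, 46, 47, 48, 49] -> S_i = 45 + 1*i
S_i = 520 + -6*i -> [520, 514, 508, 502, 496]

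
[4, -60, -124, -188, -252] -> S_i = 4 + -64*i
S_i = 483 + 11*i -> [483, 494, 505, 516, 527]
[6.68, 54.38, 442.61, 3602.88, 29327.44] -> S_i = 6.68*8.14^i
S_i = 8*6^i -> [8, 48, 288, 1728, 10368]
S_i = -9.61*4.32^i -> [-9.61, -41.52, -179.35, -774.77, -3347.02]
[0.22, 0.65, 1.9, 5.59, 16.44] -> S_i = 0.22*2.94^i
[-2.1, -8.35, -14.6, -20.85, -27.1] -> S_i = -2.10 + -6.25*i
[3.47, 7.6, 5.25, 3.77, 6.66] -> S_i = Random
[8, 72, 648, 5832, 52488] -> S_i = 8*9^i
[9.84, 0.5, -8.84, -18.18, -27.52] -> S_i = 9.84 + -9.34*i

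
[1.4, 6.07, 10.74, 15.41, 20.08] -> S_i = 1.40 + 4.67*i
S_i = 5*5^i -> [5, 25, 125, 625, 3125]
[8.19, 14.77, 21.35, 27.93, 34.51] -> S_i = 8.19 + 6.58*i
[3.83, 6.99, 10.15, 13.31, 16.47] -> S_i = 3.83 + 3.16*i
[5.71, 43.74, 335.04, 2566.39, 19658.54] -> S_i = 5.71*7.66^i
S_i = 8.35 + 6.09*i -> [8.35, 14.44, 20.53, 26.62, 32.71]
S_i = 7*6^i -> [7, 42, 252, 1512, 9072]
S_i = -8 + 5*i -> [-8, -3, 2, 7, 12]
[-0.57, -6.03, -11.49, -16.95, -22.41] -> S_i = -0.57 + -5.46*i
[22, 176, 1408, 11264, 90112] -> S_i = 22*8^i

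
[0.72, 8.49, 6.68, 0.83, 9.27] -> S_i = Random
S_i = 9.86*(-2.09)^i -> [9.86, -20.61, 43.07, -90.02, 188.13]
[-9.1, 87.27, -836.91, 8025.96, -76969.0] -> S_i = -9.10*(-9.59)^i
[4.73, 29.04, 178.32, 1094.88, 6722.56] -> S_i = 4.73*6.14^i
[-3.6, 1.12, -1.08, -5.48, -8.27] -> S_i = Random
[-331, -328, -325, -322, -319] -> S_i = -331 + 3*i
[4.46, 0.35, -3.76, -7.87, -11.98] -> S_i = 4.46 + -4.11*i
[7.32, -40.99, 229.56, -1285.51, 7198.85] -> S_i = 7.32*(-5.60)^i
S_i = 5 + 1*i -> [5, 6, 7, 8, 9]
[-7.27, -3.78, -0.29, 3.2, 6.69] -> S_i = -7.27 + 3.49*i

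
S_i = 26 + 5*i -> [26, 31, 36, 41, 46]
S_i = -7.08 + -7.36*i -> [-7.08, -14.44, -21.8, -29.16, -36.52]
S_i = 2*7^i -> [2, 14, 98, 686, 4802]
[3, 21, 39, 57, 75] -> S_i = 3 + 18*i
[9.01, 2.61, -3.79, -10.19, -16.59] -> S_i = 9.01 + -6.40*i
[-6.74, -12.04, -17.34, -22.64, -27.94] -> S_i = -6.74 + -5.30*i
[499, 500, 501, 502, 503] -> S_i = 499 + 1*i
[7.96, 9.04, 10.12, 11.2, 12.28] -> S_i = 7.96 + 1.08*i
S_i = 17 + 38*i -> [17, 55, 93, 131, 169]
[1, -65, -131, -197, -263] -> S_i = 1 + -66*i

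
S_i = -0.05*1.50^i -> [-0.05, -0.08, -0.11, -0.17, -0.25]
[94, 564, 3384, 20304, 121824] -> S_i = 94*6^i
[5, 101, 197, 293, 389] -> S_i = 5 + 96*i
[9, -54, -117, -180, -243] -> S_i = 9 + -63*i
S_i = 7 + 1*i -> [7, 8, 9, 10, 11]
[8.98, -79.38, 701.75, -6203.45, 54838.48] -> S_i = 8.98*(-8.84)^i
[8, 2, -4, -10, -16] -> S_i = 8 + -6*i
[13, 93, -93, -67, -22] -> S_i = Random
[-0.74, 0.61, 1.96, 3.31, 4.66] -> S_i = -0.74 + 1.35*i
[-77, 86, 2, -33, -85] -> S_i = Random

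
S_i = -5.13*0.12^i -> [-5.13, -0.62, -0.07, -0.01, -0.0]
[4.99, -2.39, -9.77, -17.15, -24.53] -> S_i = 4.99 + -7.38*i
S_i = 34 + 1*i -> [34, 35, 36, 37, 38]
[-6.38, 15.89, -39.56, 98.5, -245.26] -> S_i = -6.38*(-2.49)^i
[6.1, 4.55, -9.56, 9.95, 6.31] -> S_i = Random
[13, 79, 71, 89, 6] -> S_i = Random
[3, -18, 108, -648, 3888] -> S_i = 3*-6^i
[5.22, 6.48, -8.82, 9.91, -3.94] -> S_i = Random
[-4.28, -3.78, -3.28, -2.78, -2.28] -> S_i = -4.28 + 0.50*i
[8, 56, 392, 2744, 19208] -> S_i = 8*7^i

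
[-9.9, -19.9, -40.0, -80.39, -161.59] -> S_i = -9.90*2.01^i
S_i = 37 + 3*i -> [37, 40, 43, 46, 49]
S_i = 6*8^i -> [6, 48, 384, 3072, 24576]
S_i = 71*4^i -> [71, 284, 1136, 4544, 18176]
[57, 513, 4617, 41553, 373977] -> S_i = 57*9^i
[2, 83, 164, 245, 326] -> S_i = 2 + 81*i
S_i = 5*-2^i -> [5, -10, 20, -40, 80]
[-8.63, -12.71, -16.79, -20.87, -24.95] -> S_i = -8.63 + -4.08*i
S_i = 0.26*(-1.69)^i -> [0.26, -0.44, 0.74, -1.25, 2.12]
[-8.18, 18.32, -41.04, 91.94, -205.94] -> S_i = -8.18*(-2.24)^i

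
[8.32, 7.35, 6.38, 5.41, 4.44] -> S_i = 8.32 + -0.97*i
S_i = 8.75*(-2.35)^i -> [8.75, -20.56, 48.32, -113.56, 266.86]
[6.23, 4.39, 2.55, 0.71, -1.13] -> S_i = 6.23 + -1.84*i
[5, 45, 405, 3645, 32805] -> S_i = 5*9^i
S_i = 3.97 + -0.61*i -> [3.97, 3.36, 2.75, 2.14, 1.53]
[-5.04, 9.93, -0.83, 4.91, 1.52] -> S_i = Random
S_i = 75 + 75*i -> [75, 150, 225, 300, 375]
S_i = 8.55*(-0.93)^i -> [8.55, -7.95, 7.39, -6.88, 6.4]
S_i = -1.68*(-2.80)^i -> [-1.68, 4.7, -13.17, 36.88, -103.26]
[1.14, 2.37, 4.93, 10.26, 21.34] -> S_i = 1.14*2.08^i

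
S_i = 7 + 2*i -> [7, 9, 11, 13, 15]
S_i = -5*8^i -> [-5, -40, -320, -2560, -20480]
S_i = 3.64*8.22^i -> [3.64, 29.92, 245.95, 2021.7, 16618.38]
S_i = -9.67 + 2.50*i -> [-9.67, -7.17, -4.67, -2.17, 0.33]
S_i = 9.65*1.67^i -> [9.65, 16.12, 26.91, 44.94, 75.06]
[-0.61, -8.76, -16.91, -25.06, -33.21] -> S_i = -0.61 + -8.15*i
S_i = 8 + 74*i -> [8, 82, 156, 230, 304]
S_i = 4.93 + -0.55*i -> [4.93, 4.38, 3.83, 3.28, 2.73]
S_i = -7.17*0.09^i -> [-7.17, -0.65, -0.06, -0.01, -0.0]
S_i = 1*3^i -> [1, 3, 9, 27, 81]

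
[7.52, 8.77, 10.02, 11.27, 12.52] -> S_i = 7.52 + 1.25*i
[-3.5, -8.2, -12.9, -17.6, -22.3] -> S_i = -3.50 + -4.70*i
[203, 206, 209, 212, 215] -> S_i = 203 + 3*i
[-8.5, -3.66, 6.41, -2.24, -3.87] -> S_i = Random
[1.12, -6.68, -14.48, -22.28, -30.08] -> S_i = 1.12 + -7.80*i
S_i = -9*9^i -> [-9, -81, -729, -6561, -59049]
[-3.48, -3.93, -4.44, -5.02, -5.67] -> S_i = -3.48*1.13^i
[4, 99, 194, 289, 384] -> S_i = 4 + 95*i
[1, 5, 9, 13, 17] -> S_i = 1 + 4*i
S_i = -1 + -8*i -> [-1, -9, -17, -25, -33]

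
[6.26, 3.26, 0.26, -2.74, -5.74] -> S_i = 6.26 + -3.00*i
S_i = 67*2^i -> [67, 134, 268, 536, 1072]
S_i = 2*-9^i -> [2, -18, 162, -1458, 13122]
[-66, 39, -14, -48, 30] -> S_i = Random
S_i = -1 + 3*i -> [-1, 2, 5, 8, 11]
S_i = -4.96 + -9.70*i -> [-4.96, -14.66, -24.36, -34.06, -43.76]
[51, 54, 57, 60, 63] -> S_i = 51 + 3*i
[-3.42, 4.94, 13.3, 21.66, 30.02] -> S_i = -3.42 + 8.36*i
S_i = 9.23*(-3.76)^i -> [9.23, -34.7, 130.49, -490.64, 1844.82]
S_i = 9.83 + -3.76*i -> [9.83, 6.07, 2.31, -1.45, -5.21]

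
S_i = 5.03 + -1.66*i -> [5.03, 3.37, 1.71, 0.05, -1.61]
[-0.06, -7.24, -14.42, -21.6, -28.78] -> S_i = -0.06 + -7.18*i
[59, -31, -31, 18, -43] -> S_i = Random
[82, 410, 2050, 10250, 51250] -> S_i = 82*5^i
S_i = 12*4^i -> [12, 48, 192, 768, 3072]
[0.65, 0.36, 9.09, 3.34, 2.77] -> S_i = Random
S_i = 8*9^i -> [8, 72, 648, 5832, 52488]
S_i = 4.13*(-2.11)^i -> [4.13, -8.71, 18.39, -38.8, 81.86]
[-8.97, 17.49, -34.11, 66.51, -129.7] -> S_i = -8.97*(-1.95)^i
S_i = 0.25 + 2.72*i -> [0.25, 2.97, 5.69, 8.41, 11.13]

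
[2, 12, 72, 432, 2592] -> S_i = 2*6^i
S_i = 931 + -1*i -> [931, 930, 929, 928, 927]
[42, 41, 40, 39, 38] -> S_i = 42 + -1*i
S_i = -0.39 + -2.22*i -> [-0.39, -2.61, -4.83, -7.05, -9.27]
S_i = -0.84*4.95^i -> [-0.84, -4.16, -20.58, -101.88, -504.31]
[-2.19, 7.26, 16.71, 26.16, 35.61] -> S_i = -2.19 + 9.45*i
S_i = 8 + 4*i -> [8, 12, 16, 20, 24]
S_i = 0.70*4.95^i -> [0.7, 3.46, 17.15, 84.9, 420.26]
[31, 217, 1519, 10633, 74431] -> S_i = 31*7^i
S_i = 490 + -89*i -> [490, 401, 312, 223, 134]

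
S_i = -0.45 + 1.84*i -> [-0.45, 1.39, 3.23, 5.07, 6.91]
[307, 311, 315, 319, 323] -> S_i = 307 + 4*i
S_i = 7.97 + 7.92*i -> [7.97, 15.89, 23.81, 31.73, 39.65]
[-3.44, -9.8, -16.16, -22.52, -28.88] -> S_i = -3.44 + -6.36*i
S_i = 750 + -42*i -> [750, 708, 666, 624, 582]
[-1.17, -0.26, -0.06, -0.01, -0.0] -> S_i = -1.17*0.22^i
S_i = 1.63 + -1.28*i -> [1.63, 0.35, -0.93, -2.21, -3.49]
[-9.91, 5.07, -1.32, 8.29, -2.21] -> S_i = Random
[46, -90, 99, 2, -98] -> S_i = Random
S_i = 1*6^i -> [1, 6, 36, 216, 1296]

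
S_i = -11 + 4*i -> [-11, -7, -3, 1, 5]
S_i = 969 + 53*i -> [969, 1022, 1075, 1128, 1181]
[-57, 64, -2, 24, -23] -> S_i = Random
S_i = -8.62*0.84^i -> [-8.62, -7.24, -6.08, -5.11, -4.29]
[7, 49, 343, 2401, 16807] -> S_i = 7*7^i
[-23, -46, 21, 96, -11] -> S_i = Random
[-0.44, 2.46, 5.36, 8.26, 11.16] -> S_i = -0.44 + 2.90*i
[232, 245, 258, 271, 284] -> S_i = 232 + 13*i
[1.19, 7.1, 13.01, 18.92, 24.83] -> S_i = 1.19 + 5.91*i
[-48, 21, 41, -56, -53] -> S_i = Random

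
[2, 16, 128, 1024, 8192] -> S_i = 2*8^i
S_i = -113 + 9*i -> [-113, -104, -95, -86, -77]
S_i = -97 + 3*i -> [-97, -94, -91, -88, -85]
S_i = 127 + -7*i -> [127, 120, 113, 106, 99]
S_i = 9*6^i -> [9, 54, 324, 1944, 11664]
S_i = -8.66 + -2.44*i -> [-8.66, -11.1, -13.54, -15.98, -18.42]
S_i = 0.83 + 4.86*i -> [0.83, 5.69, 10.55, 15.41, 20.27]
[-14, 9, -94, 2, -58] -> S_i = Random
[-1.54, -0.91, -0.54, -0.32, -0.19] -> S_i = -1.54*0.59^i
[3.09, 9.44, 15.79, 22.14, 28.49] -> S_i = 3.09 + 6.35*i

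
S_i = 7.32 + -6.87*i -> [7.32, 0.45, -6.42, -13.29, -20.16]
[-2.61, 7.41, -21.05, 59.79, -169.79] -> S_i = -2.61*(-2.84)^i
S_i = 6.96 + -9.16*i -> [6.96, -2.2, -11.36, -20.52, -29.68]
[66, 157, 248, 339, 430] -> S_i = 66 + 91*i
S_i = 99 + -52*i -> [99, 47, -5, -57, -109]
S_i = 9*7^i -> [9, 63, 441, 3087, 21609]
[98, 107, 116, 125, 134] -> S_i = 98 + 9*i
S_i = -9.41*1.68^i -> [-9.41, -15.81, -26.56, -44.62, -74.96]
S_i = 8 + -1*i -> [8, 7, 6, 5, 4]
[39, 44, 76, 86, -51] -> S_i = Random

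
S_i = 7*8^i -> [7, 56, 448, 3584, 28672]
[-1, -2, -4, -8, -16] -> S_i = -1*2^i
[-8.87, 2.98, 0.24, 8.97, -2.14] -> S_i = Random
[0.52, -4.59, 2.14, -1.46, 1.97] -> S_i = Random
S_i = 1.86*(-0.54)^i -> [1.86, -1.0, 0.54, -0.29, 0.16]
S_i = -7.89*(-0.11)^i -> [-7.89, 0.87, -0.1, 0.01, -0.0]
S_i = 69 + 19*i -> [69, 88, 107, 126, 145]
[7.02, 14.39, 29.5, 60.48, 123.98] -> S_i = 7.02*2.05^i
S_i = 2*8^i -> [2, 16, 128, 1024, 8192]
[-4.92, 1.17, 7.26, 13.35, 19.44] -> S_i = -4.92 + 6.09*i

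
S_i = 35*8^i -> [35, 280, 2240, 17920, 143360]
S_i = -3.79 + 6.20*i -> [-3.79, 2.41, 8.61, 14.81, 21.01]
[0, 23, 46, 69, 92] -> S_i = 0 + 23*i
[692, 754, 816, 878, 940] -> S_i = 692 + 62*i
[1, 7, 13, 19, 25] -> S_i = 1 + 6*i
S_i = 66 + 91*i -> [66, 157, 248, 339, 430]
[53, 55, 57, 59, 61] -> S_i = 53 + 2*i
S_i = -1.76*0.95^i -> [-1.76, -1.67, -1.59, -1.51, -1.43]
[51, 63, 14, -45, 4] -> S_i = Random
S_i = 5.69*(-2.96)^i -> [5.69, -16.84, 49.85, -147.57, 436.8]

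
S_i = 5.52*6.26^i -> [5.52, 34.56, 216.32, 1354.14, 8476.89]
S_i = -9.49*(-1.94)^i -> [-9.49, 18.41, -35.72, 69.29, -134.42]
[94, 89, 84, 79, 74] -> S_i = 94 + -5*i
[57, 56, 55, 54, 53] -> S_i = 57 + -1*i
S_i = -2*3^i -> [-2, -6, -18, -54, -162]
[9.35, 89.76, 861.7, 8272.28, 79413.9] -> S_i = 9.35*9.60^i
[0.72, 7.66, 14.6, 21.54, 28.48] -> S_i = 0.72 + 6.94*i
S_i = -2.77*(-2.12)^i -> [-2.77, 5.87, -12.45, 26.39, -55.95]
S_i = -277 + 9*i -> [-277, -268, -259, -250, -241]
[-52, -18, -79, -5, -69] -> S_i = Random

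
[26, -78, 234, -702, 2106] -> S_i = 26*-3^i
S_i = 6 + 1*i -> [6, 7, 8, 9, 10]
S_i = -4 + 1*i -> [-4, -3, -2, -1, 0]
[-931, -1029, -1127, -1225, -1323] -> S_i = -931 + -98*i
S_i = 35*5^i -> [35, 175, 875, 4375, 21875]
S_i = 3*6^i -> [3, 18, 108, 648, 3888]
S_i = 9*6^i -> [9, 54, 324, 1944, 11664]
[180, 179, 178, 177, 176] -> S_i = 180 + -1*i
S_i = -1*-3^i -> [-1, 3, -9, 27, -81]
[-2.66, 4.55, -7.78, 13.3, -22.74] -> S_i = -2.66*(-1.71)^i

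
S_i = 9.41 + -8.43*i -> [9.41, 0.98, -7.45, -15.88, -24.31]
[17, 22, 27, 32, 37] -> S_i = 17 + 5*i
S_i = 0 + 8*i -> [0, 8, 16, 24, 32]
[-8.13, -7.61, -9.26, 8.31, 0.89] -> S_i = Random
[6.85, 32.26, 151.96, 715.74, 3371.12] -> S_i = 6.85*4.71^i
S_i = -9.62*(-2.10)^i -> [-9.62, 20.2, -42.42, 89.09, -187.09]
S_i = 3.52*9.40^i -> [3.52, 33.09, 311.03, 2923.66, 27482.36]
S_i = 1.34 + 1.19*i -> [1.34, 2.53, 3.72, 4.91, 6.1]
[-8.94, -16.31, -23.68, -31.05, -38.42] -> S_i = -8.94 + -7.37*i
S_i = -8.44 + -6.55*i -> [-8.44, -14.99, -21.54, -28.09, -34.64]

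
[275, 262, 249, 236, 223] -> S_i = 275 + -13*i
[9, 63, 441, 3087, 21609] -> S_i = 9*7^i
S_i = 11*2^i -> [11, 22, 44, 88, 176]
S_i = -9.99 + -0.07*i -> [-9.99, -10.06, -10.13, -10.2, -10.27]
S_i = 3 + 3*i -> [3, 6, 9, 12, 15]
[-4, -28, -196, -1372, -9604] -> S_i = -4*7^i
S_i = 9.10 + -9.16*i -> [9.1, -0.06, -9.22, -18.38, -27.54]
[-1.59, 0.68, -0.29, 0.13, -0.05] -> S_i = -1.59*(-0.43)^i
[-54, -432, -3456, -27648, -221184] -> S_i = -54*8^i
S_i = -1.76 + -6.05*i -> [-1.76, -7.81, -13.86, -19.91, -25.96]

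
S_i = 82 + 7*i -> [82, 89, 96, 103, 110]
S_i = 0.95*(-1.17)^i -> [0.95, -1.11, 1.3, -1.52, 1.78]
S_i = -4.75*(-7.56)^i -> [-4.75, 35.91, -271.48, 2052.39, -15516.04]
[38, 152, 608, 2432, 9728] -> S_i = 38*4^i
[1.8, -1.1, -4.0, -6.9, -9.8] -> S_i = 1.80 + -2.90*i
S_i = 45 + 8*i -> [45, 53, 61, 69, 77]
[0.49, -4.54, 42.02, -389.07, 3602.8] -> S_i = 0.49*(-9.26)^i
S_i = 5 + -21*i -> [5, -16, -37, -58, -79]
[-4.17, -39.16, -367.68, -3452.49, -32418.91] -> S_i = -4.17*9.39^i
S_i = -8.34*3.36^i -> [-8.34, -28.02, -94.16, -316.36, -1062.98]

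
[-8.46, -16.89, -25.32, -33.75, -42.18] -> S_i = -8.46 + -8.43*i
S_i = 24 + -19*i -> [24, 5, -14, -33, -52]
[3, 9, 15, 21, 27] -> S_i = 3 + 6*i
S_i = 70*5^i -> [70, 350, 1750, 8750, 43750]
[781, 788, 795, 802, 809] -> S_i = 781 + 7*i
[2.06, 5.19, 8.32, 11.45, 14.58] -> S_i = 2.06 + 3.13*i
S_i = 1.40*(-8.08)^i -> [1.4, -11.31, 91.4, -738.52, 5967.24]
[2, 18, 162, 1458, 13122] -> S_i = 2*9^i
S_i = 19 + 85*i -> [19, 104, 189, 274, 359]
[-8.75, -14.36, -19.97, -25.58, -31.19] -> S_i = -8.75 + -5.61*i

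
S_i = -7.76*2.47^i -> [-7.76, -19.17, -47.34, -116.94, -288.83]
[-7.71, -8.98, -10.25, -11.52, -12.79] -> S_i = -7.71 + -1.27*i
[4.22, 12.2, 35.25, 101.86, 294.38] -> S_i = 4.22*2.89^i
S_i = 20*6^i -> [20, 120, 720, 4320, 25920]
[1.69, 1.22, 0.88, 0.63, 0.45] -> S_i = 1.69*0.72^i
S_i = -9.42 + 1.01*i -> [-9.42, -8.41, -7.4, -6.39, -5.38]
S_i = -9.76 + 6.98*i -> [-9.76, -2.78, 4.2, 11.18, 18.16]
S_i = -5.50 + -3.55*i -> [-5.5, -9.05, -12.6, -16.15, -19.7]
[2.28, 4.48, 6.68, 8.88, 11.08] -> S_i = 2.28 + 2.20*i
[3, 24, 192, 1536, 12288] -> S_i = 3*8^i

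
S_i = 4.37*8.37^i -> [4.37, 36.58, 306.15, 2562.46, 21447.83]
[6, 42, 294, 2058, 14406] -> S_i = 6*7^i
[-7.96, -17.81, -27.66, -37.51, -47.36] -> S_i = -7.96 + -9.85*i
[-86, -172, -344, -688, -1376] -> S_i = -86*2^i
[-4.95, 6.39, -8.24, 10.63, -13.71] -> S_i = -4.95*(-1.29)^i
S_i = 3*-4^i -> [3, -12, 48, -192, 768]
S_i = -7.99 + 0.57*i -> [-7.99, -7.42, -6.85, -6.28, -5.71]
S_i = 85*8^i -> [85, 680, 5440, 43520, 348160]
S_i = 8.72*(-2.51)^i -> [8.72, -21.89, 54.94, -137.89, 346.11]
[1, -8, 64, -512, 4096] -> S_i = 1*-8^i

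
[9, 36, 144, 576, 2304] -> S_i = 9*4^i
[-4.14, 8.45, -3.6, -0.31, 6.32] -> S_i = Random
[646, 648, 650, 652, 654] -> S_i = 646 + 2*i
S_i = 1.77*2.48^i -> [1.77, 4.39, 10.89, 27.0, 66.95]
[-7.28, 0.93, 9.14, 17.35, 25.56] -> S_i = -7.28 + 8.21*i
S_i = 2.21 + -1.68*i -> [2.21, 0.53, -1.15, -2.83, -4.51]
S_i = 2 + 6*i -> [2, 8, 14, 20, 26]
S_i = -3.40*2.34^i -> [-3.4, -7.96, -18.62, -43.56, -101.94]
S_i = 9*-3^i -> [9, -27, 81, -243, 729]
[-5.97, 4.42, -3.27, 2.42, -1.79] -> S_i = -5.97*(-0.74)^i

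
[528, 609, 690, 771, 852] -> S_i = 528 + 81*i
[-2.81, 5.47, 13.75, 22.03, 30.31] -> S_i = -2.81 + 8.28*i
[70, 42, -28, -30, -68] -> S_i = Random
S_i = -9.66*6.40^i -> [-9.66, -61.82, -395.67, -2532.31, -16206.79]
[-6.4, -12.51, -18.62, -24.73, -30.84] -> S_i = -6.40 + -6.11*i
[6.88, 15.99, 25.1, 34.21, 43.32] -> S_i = 6.88 + 9.11*i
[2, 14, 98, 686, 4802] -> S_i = 2*7^i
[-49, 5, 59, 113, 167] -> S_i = -49 + 54*i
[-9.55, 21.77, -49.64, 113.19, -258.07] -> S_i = -9.55*(-2.28)^i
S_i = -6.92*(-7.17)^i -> [-6.92, 49.62, -355.75, 2550.72, -18288.69]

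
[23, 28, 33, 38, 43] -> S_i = 23 + 5*i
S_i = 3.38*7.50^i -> [3.38, 25.35, 190.12, 1425.94, 10694.53]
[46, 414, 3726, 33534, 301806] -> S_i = 46*9^i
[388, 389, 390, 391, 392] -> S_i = 388 + 1*i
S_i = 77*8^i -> [77, 616, 4928, 39424, 315392]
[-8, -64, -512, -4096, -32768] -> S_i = -8*8^i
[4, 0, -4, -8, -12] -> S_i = 4 + -4*i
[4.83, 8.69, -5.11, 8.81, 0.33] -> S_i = Random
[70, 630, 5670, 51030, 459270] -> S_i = 70*9^i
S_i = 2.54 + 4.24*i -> [2.54, 6.78, 11.02, 15.26, 19.5]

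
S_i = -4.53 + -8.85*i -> [-4.53, -13.38, -22.23, -31.08, -39.93]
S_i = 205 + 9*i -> [205, 214, 223, 232, 241]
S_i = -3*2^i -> [-3, -6, -12, -24, -48]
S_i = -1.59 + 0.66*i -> [-1.59, -0.93, -0.27, 0.39, 1.05]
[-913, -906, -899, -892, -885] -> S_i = -913 + 7*i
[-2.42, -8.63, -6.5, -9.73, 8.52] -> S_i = Random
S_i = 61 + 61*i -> [61, 122, 183, 244, 305]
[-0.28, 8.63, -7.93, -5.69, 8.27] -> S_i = Random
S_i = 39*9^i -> [39, 351, 3159, 28431, 255879]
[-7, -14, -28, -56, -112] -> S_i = -7*2^i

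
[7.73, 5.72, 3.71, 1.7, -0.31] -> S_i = 7.73 + -2.01*i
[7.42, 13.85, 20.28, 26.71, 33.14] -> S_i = 7.42 + 6.43*i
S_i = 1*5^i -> [1, 5, 25, 125, 625]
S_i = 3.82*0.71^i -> [3.82, 2.71, 1.93, 1.37, 0.97]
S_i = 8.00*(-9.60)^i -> [8.0, -76.8, 737.28, -7077.89, 67947.72]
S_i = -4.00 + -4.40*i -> [-4.0, -8.4, -12.8, -17.2, -21.6]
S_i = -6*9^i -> [-6, -54, -486, -4374, -39366]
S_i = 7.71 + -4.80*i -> [7.71, 2.91, -1.89, -6.69, -11.49]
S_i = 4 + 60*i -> [4, 64, 124, 184, 244]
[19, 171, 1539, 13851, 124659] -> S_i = 19*9^i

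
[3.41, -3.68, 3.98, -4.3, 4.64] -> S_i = 3.41*(-1.08)^i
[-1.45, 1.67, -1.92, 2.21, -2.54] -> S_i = -1.45*(-1.15)^i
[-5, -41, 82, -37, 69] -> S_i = Random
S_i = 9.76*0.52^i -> [9.76, 5.08, 2.64, 1.37, 0.71]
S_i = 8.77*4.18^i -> [8.77, 36.66, 153.23, 640.51, 2677.35]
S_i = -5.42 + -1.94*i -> [-5.42, -7.36, -9.3, -11.24, -13.18]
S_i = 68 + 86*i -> [68, 154, 240, 326, 412]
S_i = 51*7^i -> [51, 357, 2499, 17493, 122451]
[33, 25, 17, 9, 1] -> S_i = 33 + -8*i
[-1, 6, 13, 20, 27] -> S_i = -1 + 7*i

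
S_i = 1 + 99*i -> [1, 100, 199, 298, 397]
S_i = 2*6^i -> [2, 12, 72, 432, 2592]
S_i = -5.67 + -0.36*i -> [-5.67, -6.03, -6.39, -6.75, -7.11]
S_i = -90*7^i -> [-90, -630, -4410, -30870, -216090]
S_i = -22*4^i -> [-22, -88, -352, -1408, -5632]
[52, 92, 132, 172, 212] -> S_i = 52 + 40*i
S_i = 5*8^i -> [5, 40, 320, 2560, 20480]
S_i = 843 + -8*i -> [843, 835, 827, 819, 811]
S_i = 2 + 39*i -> [2, 41, 80, 119, 158]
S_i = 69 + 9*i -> [69, 78, 87, 96, 105]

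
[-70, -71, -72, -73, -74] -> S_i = -70 + -1*i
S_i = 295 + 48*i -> [295, 343, 391, 439, 487]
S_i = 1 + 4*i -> [1, 5, 9, 13, 17]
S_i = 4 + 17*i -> [4, 21, 38, 55, 72]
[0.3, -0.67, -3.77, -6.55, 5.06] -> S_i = Random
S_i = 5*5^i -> [5, 25, 125, 625, 3125]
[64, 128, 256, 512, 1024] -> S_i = 64*2^i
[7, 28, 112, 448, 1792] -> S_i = 7*4^i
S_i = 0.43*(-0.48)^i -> [0.43, -0.21, 0.1, -0.05, 0.02]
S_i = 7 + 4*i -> [7, 11, 15, 19, 23]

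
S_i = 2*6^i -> [2, 12, 72, 432, 2592]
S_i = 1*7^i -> [1, 7, 49, 343, 2401]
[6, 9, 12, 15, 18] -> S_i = 6 + 3*i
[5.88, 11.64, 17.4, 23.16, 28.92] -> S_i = 5.88 + 5.76*i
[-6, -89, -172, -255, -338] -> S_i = -6 + -83*i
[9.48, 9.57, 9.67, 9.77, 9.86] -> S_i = 9.48*1.01^i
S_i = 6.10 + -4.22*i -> [6.1, 1.88, -2.34, -6.56, -10.78]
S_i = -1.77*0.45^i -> [-1.77, -0.8, -0.36, -0.16, -0.07]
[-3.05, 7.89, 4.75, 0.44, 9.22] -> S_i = Random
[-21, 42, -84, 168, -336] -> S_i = -21*-2^i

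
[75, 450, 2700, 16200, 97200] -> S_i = 75*6^i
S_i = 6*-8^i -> [6, -48, 384, -3072, 24576]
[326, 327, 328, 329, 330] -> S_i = 326 + 1*i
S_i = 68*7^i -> [68, 476, 3332, 23324, 163268]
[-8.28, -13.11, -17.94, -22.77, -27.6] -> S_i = -8.28 + -4.83*i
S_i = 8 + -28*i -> [8, -20, -48, -76, -104]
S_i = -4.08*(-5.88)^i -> [-4.08, 23.99, -141.06, 829.45, -4877.19]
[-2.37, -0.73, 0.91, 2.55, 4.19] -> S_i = -2.37 + 1.64*i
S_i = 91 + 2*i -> [91, 93, 95, 97, 99]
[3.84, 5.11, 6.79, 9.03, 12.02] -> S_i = 3.84*1.33^i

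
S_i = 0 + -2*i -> [0, -2, -4, -6, -8]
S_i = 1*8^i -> [1, 8, 64, 512, 4096]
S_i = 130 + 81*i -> [130, 211, 292, 373, 454]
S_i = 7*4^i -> [7, 28, 112, 448, 1792]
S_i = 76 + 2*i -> [76, 78, 80, 82, 84]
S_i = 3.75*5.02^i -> [3.75, 18.82, 94.5, 474.4, 2381.48]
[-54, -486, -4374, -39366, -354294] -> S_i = -54*9^i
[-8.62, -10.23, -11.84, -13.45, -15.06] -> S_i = -8.62 + -1.61*i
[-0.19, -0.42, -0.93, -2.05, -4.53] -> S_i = -0.19*2.21^i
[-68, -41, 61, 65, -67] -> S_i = Random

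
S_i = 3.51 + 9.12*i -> [3.51, 12.63, 21.75, 30.87, 39.99]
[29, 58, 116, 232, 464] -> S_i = 29*2^i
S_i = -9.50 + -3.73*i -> [-9.5, -13.23, -16.96, -20.69, -24.42]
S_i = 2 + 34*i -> [2, 36, 70, 104, 138]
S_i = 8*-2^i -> [8, -16, 32, -64, 128]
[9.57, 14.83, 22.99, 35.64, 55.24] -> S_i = 9.57*1.55^i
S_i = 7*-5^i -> [7, -35, 175, -875, 4375]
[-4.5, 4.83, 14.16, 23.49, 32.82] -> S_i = -4.50 + 9.33*i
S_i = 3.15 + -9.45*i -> [3.15, -6.3, -15.75, -25.2, -34.65]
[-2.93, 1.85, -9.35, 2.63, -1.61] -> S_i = Random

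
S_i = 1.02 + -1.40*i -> [1.02, -0.38, -1.78, -3.18, -4.58]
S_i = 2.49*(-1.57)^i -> [2.49, -3.91, 6.14, -9.64, 15.13]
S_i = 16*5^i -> [16, 80, 400, 2000, 10000]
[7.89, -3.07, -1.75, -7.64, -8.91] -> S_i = Random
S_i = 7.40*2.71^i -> [7.4, 20.05, 54.35, 147.28, 399.12]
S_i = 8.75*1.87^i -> [8.75, 16.36, 30.6, 57.22, 107.0]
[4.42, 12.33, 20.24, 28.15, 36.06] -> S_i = 4.42 + 7.91*i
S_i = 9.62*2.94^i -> [9.62, 28.28, 83.15, 244.47, 718.73]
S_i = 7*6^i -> [7, 42, 252, 1512, 9072]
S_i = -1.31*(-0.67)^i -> [-1.31, 0.88, -0.59, 0.39, -0.26]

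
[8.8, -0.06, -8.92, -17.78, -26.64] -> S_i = 8.80 + -8.86*i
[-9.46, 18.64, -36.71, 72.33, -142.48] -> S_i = -9.46*(-1.97)^i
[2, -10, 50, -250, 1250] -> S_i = 2*-5^i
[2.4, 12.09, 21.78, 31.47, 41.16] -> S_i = 2.40 + 9.69*i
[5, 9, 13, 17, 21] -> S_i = 5 + 4*i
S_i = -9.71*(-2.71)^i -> [-9.71, 26.31, -71.31, 193.25, -523.72]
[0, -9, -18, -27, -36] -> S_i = 0 + -9*i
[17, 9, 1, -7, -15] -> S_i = 17 + -8*i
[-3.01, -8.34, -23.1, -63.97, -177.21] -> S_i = -3.01*2.77^i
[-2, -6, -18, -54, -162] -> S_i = -2*3^i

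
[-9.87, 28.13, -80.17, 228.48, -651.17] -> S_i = -9.87*(-2.85)^i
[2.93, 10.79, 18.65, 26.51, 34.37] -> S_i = 2.93 + 7.86*i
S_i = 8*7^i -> [8, 56, 392, 2744, 19208]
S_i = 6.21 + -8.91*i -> [6.21, -2.7, -11.61, -20.52, -29.43]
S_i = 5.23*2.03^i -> [5.23, 10.62, 21.55, 43.75, 88.81]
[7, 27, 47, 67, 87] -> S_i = 7 + 20*i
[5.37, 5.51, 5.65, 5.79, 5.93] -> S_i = 5.37 + 0.14*i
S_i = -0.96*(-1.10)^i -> [-0.96, 1.06, -1.16, 1.28, -1.41]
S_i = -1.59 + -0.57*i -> [-1.59, -2.16, -2.73, -3.3, -3.87]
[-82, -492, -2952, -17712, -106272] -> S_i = -82*6^i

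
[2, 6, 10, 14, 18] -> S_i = 2 + 4*i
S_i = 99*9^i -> [99, 891, 8019, 72171, 649539]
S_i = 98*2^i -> [98, 196, 392, 784, 1568]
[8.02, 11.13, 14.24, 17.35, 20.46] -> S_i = 8.02 + 3.11*i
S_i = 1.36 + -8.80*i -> [1.36, -7.44, -16.24, -25.04, -33.84]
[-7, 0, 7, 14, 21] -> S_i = -7 + 7*i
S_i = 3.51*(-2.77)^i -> [3.51, -9.72, 26.93, -74.6, 206.65]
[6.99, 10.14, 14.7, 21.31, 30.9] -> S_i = 6.99*1.45^i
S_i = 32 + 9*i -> [32, 41, 50, 59, 68]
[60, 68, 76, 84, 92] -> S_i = 60 + 8*i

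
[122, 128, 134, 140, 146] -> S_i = 122 + 6*i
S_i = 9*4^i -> [9, 36, 144, 576, 2304]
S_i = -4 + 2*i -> [-4, -2, 0, 2, 4]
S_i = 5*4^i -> [5, 20, 80, 320, 1280]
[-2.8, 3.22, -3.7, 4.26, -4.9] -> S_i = -2.80*(-1.15)^i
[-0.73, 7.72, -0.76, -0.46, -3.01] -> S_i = Random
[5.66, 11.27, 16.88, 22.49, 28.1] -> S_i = 5.66 + 5.61*i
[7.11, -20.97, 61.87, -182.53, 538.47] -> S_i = 7.11*(-2.95)^i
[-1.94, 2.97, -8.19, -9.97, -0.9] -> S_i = Random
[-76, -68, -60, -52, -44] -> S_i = -76 + 8*i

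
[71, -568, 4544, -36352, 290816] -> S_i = 71*-8^i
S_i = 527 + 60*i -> [527, 587, 647, 707, 767]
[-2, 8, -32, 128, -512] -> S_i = -2*-4^i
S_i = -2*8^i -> [-2, -16, -128, -1024, -8192]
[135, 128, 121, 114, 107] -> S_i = 135 + -7*i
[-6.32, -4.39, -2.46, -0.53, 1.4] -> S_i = -6.32 + 1.93*i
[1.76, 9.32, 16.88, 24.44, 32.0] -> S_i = 1.76 + 7.56*i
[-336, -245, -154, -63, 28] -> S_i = -336 + 91*i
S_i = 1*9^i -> [1, 9, 81, 729, 6561]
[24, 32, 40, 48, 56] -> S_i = 24 + 8*i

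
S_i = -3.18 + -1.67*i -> [-3.18, -4.85, -6.52, -8.19, -9.86]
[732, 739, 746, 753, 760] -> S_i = 732 + 7*i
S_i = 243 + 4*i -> [243, 247, 251, 255, 259]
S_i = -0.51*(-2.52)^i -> [-0.51, 1.29, -3.24, 8.16, -20.57]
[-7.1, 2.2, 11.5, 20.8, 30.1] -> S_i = -7.10 + 9.30*i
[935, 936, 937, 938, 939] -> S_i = 935 + 1*i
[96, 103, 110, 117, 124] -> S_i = 96 + 7*i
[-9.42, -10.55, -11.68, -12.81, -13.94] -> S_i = -9.42 + -1.13*i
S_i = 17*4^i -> [17, 68, 272, 1088, 4352]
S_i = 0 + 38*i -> [0, 38, 76, 114, 152]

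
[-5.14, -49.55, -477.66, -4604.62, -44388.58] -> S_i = -5.14*9.64^i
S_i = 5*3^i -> [5, 15, 45, 135, 405]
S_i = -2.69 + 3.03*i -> [-2.69, 0.34, 3.37, 6.4, 9.43]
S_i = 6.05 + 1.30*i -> [6.05, 7.35, 8.65, 9.95, 11.25]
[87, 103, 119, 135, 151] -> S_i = 87 + 16*i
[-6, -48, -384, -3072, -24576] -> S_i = -6*8^i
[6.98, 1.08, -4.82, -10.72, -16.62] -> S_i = 6.98 + -5.90*i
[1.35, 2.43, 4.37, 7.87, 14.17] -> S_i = 1.35*1.80^i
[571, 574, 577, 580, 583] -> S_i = 571 + 3*i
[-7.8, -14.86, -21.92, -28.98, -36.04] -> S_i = -7.80 + -7.06*i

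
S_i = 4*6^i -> [4, 24, 144, 864, 5184]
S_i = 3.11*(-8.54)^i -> [3.11, -26.56, 226.82, -1937.02, 16542.15]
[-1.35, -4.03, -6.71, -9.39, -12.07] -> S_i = -1.35 + -2.68*i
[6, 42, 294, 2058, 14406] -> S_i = 6*7^i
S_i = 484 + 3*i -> [484, 487, 490, 493, 496]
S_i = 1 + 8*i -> [1, 9, 17, 25, 33]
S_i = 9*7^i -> [9, 63, 441, 3087, 21609]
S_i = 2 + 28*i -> [2, 30, 58, 86, 114]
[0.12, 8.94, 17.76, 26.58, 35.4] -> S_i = 0.12 + 8.82*i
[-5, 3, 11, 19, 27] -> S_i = -5 + 8*i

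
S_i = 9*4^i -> [9, 36, 144, 576, 2304]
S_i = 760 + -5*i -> [760, 755, 750, 745, 740]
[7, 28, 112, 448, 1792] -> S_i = 7*4^i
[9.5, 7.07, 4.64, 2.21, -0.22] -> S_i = 9.50 + -2.43*i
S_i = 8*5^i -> [8, 40, 200, 1000, 5000]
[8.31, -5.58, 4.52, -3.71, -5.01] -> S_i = Random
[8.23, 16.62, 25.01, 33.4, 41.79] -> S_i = 8.23 + 8.39*i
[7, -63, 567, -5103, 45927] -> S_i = 7*-9^i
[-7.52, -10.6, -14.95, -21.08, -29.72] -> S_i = -7.52*1.41^i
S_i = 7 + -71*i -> [7, -64, -135, -206, -277]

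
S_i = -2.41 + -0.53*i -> [-2.41, -2.94, -3.47, -4.0, -4.53]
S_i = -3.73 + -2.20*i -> [-3.73, -5.93, -8.13, -10.33, -12.53]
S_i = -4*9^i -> [-4, -36, -324, -2916, -26244]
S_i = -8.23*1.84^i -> [-8.23, -15.14, -27.86, -51.27, -94.33]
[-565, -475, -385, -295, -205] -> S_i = -565 + 90*i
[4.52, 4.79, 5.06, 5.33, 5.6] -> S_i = 4.52 + 0.27*i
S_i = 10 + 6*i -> [10, 16, 22, 28, 34]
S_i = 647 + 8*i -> [647, 655, 663, 671, 679]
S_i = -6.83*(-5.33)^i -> [-6.83, 36.4, -194.03, 1034.19, -5512.26]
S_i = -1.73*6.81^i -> [-1.73, -11.78, -80.23, -546.37, -3720.78]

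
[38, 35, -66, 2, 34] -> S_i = Random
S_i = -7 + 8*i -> [-7, 1, 9, 17, 25]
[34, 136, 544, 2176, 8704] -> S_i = 34*4^i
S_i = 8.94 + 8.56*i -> [8.94, 17.5, 26.06, 34.62, 43.18]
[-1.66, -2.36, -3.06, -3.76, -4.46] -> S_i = -1.66 + -0.70*i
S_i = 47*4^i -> [47, 188, 752, 3008, 12032]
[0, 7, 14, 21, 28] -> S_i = 0 + 7*i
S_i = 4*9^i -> [4, 36, 324, 2916, 26244]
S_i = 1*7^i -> [1, 7, 49, 343, 2401]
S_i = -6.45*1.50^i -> [-6.45, -9.68, -14.51, -21.77, -32.65]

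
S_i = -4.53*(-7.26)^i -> [-4.53, 32.89, -238.77, 1733.44, -12584.75]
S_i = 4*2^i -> [4, 8, 16, 32, 64]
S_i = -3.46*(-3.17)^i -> [-3.46, 10.97, -34.77, 110.22, -349.39]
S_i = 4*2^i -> [4, 8, 16, 32, 64]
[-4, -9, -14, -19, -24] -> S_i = -4 + -5*i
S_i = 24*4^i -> [24, 96, 384, 1536, 6144]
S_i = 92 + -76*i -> [92, 16, -60, -136, -212]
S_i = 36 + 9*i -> [36, 45, 54, 63, 72]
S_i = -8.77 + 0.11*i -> [-8.77, -8.66, -8.55, -8.44, -8.33]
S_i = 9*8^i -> [9, 72, 576, 4608, 36864]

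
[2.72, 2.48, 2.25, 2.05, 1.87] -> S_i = 2.72*0.91^i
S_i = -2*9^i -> [-2, -18, -162, -1458, -13122]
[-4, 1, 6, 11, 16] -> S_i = -4 + 5*i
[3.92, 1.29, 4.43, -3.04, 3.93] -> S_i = Random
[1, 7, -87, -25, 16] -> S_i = Random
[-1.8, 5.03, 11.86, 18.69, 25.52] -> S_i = -1.80 + 6.83*i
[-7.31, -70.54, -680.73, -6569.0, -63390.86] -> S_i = -7.31*9.65^i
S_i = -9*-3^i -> [-9, 27, -81, 243, -729]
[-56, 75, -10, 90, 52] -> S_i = Random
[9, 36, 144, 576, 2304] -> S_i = 9*4^i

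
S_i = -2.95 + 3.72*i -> [-2.95, 0.77, 4.49, 8.21, 11.93]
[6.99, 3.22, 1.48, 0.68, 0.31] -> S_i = 6.99*0.46^i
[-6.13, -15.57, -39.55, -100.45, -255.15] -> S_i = -6.13*2.54^i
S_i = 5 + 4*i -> [5, 9, 13, 17, 21]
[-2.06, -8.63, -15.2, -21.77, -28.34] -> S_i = -2.06 + -6.57*i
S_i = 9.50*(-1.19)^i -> [9.5, -11.3, 13.45, -16.01, 19.05]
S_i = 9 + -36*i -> [9, -27, -63, -99, -135]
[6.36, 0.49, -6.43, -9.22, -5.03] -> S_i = Random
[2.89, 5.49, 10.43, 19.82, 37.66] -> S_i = 2.89*1.90^i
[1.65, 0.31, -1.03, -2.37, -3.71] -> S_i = 1.65 + -1.34*i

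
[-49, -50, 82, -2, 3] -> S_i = Random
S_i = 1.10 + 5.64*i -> [1.1, 6.74, 12.38, 18.02, 23.66]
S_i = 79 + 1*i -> [79, 80, 81, 82, 83]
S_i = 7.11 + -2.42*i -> [7.11, 4.69, 2.27, -0.15, -2.57]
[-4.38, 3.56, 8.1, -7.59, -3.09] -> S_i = Random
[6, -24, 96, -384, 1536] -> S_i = 6*-4^i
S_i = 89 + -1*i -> [89, 88, 87, 86, 85]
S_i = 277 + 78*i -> [277, 355, 433, 511, 589]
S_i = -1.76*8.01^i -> [-1.76, -14.1, -112.92, -904.5, -7245.07]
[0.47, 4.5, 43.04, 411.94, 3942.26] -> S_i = 0.47*9.57^i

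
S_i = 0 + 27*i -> [0, 27, 54, 81, 108]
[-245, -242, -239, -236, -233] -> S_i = -245 + 3*i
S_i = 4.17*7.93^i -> [4.17, 33.07, 262.23, 2079.48, 16490.31]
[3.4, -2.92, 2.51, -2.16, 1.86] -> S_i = 3.40*(-0.86)^i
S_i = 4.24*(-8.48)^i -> [4.24, -35.96, 304.9, -2585.55, 21925.49]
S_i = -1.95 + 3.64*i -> [-1.95, 1.69, 5.33, 8.97, 12.61]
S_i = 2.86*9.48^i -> [2.86, 27.11, 257.03, 2436.64, 23099.33]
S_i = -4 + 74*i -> [-4, 70, 144, 218, 292]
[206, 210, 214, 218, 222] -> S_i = 206 + 4*i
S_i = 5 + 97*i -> [5, 102, 199, 296, 393]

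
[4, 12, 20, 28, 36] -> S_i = 4 + 8*i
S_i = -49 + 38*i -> [-49, -11, 27, 65, 103]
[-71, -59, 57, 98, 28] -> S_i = Random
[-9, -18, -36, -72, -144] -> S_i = -9*2^i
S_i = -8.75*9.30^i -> [-8.75, -81.38, -756.79, -7038.12, -65454.55]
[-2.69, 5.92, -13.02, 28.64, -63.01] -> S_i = -2.69*(-2.20)^i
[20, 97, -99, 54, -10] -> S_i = Random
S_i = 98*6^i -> [98, 588, 3528, 21168, 127008]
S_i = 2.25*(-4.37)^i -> [2.25, -9.83, 42.97, -187.77, 820.56]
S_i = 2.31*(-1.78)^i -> [2.31, -4.11, 7.32, -13.03, 23.19]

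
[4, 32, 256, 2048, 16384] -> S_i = 4*8^i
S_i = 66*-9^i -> [66, -594, 5346, -48114, 433026]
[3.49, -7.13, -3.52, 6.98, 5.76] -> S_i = Random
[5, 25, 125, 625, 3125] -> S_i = 5*5^i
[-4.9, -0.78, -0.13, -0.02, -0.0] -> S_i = -4.90*0.16^i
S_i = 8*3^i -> [8, 24, 72, 216, 648]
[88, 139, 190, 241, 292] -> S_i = 88 + 51*i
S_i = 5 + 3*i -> [5, 8, 11, 14, 17]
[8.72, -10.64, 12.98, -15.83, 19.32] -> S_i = 8.72*(-1.22)^i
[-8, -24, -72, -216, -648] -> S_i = -8*3^i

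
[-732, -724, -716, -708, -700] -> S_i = -732 + 8*i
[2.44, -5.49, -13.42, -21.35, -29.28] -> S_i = 2.44 + -7.93*i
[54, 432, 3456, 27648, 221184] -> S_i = 54*8^i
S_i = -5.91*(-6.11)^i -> [-5.91, 36.11, -220.63, 1348.07, -8236.68]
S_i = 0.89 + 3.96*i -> [0.89, 4.85, 8.81, 12.77, 16.73]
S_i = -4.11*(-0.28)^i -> [-4.11, 1.15, -0.32, 0.09, -0.03]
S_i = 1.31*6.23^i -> [1.31, 8.16, 50.84, 316.76, 1973.44]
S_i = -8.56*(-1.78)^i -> [-8.56, 15.24, -27.12, 48.28, -85.93]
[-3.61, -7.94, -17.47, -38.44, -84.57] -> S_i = -3.61*2.20^i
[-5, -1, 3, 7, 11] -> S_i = -5 + 4*i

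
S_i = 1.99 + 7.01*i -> [1.99, 9.0, 16.01, 23.02, 30.03]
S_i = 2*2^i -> [2, 4, 8, 16, 32]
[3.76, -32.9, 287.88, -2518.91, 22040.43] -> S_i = 3.76*(-8.75)^i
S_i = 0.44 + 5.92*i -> [0.44, 6.36, 12.28, 18.2, 24.12]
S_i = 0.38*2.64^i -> [0.38, 1.0, 2.65, 6.99, 18.46]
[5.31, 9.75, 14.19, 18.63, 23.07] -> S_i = 5.31 + 4.44*i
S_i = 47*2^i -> [47, 94, 188, 376, 752]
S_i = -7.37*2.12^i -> [-7.37, -15.62, -33.12, -70.22, -148.87]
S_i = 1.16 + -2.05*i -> [1.16, -0.89, -2.94, -4.99, -7.04]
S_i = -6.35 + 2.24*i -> [-6.35, -4.11, -1.87, 0.37, 2.61]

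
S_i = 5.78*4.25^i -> [5.78, 24.56, 104.4, 443.71, 1885.75]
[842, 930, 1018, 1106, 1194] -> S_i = 842 + 88*i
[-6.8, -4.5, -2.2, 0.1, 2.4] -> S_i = -6.80 + 2.30*i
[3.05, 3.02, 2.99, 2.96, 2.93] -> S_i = 3.05*0.99^i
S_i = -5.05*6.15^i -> [-5.05, -31.06, -191.0, -1174.67, -7224.23]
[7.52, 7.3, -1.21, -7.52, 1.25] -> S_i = Random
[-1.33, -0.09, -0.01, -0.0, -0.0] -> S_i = -1.33*0.07^i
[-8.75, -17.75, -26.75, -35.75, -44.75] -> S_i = -8.75 + -9.00*i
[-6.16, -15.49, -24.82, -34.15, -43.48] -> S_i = -6.16 + -9.33*i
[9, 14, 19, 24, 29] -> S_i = 9 + 5*i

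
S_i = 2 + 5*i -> [2, 7, 12, 17, 22]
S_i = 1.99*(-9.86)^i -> [1.99, -19.62, 193.47, -1907.58, 18808.78]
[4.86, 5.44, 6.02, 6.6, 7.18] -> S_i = 4.86 + 0.58*i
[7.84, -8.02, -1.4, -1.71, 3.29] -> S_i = Random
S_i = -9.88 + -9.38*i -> [-9.88, -19.26, -28.64, -38.02, -47.4]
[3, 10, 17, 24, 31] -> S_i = 3 + 7*i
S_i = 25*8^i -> [25, 200, 1600, 12800, 102400]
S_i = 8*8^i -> [8, 64, 512, 4096, 32768]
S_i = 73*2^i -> [73, 146, 292, 584, 1168]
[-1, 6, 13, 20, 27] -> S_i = -1 + 7*i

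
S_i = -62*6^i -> [-62, -372, -2232, -13392, -80352]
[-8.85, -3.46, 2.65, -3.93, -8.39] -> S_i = Random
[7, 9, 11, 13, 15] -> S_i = 7 + 2*i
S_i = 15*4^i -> [15, 60, 240, 960, 3840]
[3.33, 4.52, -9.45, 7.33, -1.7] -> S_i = Random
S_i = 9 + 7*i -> [9, 16, 23, 30, 37]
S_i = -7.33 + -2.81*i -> [-7.33, -10.14, -12.95, -15.76, -18.57]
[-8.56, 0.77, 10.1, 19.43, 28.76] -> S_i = -8.56 + 9.33*i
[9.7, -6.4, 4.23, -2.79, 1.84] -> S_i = 9.70*(-0.66)^i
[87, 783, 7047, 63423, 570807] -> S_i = 87*9^i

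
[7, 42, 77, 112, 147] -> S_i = 7 + 35*i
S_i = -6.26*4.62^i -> [-6.26, -28.92, -133.62, -617.31, -2851.95]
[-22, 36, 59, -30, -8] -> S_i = Random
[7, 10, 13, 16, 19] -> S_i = 7 + 3*i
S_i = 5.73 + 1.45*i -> [5.73, 7.18, 8.63, 10.08, 11.53]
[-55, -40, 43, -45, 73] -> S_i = Random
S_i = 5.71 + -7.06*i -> [5.71, -1.35, -8.41, -15.47, -22.53]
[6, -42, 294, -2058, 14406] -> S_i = 6*-7^i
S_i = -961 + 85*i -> [-961, -876, -791, -706, -621]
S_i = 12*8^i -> [12, 96, 768, 6144, 49152]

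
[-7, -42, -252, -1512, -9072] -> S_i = -7*6^i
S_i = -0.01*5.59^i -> [-0.01, -0.06, -0.31, -1.75, -9.76]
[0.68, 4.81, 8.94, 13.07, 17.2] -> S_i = 0.68 + 4.13*i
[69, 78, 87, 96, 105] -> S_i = 69 + 9*i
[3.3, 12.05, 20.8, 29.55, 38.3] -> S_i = 3.30 + 8.75*i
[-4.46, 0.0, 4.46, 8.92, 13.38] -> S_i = -4.46 + 4.46*i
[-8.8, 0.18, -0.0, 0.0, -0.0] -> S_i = -8.80*(-0.02)^i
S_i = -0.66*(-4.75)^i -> [-0.66, 3.14, -14.89, 70.73, -335.98]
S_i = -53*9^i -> [-53, -477, -4293, -38637, -347733]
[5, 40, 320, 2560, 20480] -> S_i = 5*8^i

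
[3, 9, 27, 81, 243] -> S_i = 3*3^i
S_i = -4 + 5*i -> [-4, 1, 6, 11, 16]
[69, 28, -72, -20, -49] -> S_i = Random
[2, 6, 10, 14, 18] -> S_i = 2 + 4*i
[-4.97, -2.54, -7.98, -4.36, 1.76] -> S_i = Random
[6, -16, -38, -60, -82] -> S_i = 6 + -22*i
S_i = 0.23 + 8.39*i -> [0.23, 8.62, 17.01, 25.4, 33.79]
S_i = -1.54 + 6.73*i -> [-1.54, 5.19, 11.92, 18.65, 25.38]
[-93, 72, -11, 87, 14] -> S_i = Random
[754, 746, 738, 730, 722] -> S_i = 754 + -8*i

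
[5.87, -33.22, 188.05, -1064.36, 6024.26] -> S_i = 5.87*(-5.66)^i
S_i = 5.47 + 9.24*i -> [5.47, 14.71, 23.95, 33.19, 42.43]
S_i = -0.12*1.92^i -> [-0.12, -0.23, -0.44, -0.85, -1.63]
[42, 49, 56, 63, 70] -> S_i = 42 + 7*i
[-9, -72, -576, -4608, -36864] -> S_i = -9*8^i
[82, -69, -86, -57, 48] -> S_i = Random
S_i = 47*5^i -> [47, 235, 1175, 5875, 29375]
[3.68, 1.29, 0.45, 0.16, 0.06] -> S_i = 3.68*0.35^i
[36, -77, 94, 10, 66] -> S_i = Random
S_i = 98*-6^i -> [98, -588, 3528, -21168, 127008]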